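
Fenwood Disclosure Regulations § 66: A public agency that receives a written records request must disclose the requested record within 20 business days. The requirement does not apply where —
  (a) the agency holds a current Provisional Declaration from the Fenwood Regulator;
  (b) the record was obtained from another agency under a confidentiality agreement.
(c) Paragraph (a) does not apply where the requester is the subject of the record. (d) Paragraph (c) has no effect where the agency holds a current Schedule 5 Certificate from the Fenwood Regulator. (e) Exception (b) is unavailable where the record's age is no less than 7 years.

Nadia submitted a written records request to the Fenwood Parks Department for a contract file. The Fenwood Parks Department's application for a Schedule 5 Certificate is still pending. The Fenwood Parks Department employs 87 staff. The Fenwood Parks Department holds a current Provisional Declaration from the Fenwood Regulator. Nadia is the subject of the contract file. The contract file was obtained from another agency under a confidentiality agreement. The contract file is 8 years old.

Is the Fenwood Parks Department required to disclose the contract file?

Yes — the Fenwood Parks Department must disclose the contract file.

Exception (a): a current Provisional Declaration is held — every condition holds. Turning to paragraphs (c)–(d): (c) is engaged — Nadia is the subject of the contract file. (d), which would lift (c), is inapplicable — the Schedule 5 Certificate is not current. Exception (a) does not apply.
All of (b)'s requirements are met (the contract file was obtained under a confidentiality agreement). However, paragraph (e) must be considered: (e) operates against (b): the record's age is 8 years, meeting the 7 years threshold. So (b) is unavailable.
None of the exceptions is available; § 66 applies in full.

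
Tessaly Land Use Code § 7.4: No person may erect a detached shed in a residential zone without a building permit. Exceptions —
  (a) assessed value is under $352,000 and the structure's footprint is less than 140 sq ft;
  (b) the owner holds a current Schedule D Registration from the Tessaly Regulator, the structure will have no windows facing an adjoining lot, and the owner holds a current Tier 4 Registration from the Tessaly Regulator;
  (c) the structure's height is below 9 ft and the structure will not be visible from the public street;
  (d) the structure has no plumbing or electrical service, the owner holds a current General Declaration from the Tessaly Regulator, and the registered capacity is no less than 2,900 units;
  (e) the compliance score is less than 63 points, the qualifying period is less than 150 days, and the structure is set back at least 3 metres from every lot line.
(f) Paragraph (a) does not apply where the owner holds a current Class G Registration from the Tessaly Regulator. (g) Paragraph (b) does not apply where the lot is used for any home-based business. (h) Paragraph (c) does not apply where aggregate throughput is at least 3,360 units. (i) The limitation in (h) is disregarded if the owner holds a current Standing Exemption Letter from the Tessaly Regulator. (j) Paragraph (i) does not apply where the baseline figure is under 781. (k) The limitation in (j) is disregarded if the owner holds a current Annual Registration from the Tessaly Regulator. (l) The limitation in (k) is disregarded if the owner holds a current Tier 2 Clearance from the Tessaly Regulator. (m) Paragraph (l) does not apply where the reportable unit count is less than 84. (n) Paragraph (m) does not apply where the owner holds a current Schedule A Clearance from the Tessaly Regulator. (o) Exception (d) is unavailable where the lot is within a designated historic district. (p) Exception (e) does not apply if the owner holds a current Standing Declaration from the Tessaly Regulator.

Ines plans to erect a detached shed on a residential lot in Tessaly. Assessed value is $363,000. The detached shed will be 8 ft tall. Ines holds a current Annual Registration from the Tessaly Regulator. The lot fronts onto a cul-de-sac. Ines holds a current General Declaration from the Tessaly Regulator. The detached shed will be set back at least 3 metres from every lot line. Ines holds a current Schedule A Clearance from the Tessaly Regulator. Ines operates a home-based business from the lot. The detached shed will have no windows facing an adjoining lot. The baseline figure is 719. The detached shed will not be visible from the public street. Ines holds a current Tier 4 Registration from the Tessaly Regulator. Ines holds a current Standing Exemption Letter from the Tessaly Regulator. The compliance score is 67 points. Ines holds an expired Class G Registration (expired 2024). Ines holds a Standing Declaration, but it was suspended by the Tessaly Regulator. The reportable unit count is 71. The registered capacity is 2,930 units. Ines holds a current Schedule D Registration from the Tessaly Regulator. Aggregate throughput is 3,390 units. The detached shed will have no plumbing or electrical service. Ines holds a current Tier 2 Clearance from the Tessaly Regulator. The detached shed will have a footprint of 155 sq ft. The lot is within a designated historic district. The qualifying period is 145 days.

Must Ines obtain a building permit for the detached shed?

Exception (a) fails — assessed value is $363,000, not under $352,000.
Exception (b) is satisfied on its face — a current Schedule D Registration is held; no windows face an adjoining lot; a current Tier 4 Registration is held. However, paragraph (g) must be considered: (g) operates — a home-based business operates on the lot. So (b) is unavailable.
Exception (c) is satisfied on its face — the structure's height is 8 ft, below the 9 ft limit; the structure will not be visible from the street. However, paragraphs (h)–(n) must be considered: (h) operates against (c): aggregate throughput is 3,390 units, meeting the 3,360 units threshold. (i) is triggered (a current Standing Exemption Letter is held), but yields to (j): (j) applies — the baseline figure is 719, under the 781 limit. (k) applies (a current Annual Registration is held), but is overridden by (l): (l) operates against (k): a current Tier 2 Clearance is held. (m) would limit (l) — the reportable unit count is 71, less than the 84 limit — but (n) sets (m) aside: (n) operates against (m): a current Schedule A Clearance is held. (c) is therefore removed.
Exception (d): there is no plumbing or electrical service; a current General Declaration is held; the registered capacity is 2,930 units, meeting the 2,900 units threshold — every condition holds. Turning to paragraph (o): (o) is triggered — the lot is in a historic district. (d) is therefore removed.
Exception (e) fails — the compliance score is 67 points, not less than 63 points.
No exception displaces § 7.4.

Yes — Ines must obtain a building permit.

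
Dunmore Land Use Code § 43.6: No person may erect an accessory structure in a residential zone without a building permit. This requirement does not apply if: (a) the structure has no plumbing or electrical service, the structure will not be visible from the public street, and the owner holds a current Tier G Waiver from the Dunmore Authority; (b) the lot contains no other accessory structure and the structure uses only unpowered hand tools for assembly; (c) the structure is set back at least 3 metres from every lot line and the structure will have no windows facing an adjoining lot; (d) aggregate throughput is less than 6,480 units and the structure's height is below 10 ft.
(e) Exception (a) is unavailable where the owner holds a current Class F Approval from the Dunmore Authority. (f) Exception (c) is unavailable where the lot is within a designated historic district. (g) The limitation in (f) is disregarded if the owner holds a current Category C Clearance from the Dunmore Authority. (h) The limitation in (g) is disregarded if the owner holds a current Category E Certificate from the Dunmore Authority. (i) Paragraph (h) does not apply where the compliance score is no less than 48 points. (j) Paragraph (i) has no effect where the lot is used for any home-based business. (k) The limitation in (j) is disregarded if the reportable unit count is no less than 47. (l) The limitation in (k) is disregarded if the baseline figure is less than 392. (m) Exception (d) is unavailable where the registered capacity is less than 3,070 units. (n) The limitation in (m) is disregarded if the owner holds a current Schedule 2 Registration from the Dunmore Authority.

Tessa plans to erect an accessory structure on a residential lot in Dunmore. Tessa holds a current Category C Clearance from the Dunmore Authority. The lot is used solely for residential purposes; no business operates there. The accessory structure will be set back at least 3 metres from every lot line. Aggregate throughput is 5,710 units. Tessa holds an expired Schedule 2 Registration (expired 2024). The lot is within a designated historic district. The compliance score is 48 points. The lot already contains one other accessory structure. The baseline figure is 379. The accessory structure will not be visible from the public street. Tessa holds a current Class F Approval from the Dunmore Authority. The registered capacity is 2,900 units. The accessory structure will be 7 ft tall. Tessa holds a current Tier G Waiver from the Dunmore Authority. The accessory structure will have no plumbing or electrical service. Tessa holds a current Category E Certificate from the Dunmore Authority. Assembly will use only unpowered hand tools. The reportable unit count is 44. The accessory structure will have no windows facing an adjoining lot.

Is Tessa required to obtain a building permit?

All of (a)'s requirements are met (there is no plumbing or electrical service; the structure will not be visible from the street; a current Tier G Waiver is held). But applying paragraph (e): (e) is triggered — a current Class F Approval is held. (a) is therefore removed.
Exception (b) fails — the lot already has another accessory structure.
All of (c)'s requirements are met (the setback is at least 3 m on every side; no windows face an adjoining lot). As to paragraphs (f)–(l): (f) would limit (c) — the lot is in a historic district — but (g) sets (f) aside: (g) is triggered — a current Category C Clearance is held. (h) is engaged (a current Category E Certificate is held), but is overridden by (i): (i) applies — the compliance score is 48 points, meeting the 48 points threshold. (j) is not engaged (the lot is solely residential), so (i) stands. So (c) applies.
Exception (d)'s conditions are all satisfied: aggregate throughput is 5,710 units, less than the 6,480 units limit; the structure's height is 7 ft, below the 10 ft limit. However, paragraphs (m)–(n) must be considered: (m) operates — the registered capacity is 2,900 units, less than the 3,070 units limit. (n) is inapplicable (the Schedule 2 Registration is not current), so (m) stands. So (d) is unavailable.

No — exception (c) applies; Tessa does not need a building permit.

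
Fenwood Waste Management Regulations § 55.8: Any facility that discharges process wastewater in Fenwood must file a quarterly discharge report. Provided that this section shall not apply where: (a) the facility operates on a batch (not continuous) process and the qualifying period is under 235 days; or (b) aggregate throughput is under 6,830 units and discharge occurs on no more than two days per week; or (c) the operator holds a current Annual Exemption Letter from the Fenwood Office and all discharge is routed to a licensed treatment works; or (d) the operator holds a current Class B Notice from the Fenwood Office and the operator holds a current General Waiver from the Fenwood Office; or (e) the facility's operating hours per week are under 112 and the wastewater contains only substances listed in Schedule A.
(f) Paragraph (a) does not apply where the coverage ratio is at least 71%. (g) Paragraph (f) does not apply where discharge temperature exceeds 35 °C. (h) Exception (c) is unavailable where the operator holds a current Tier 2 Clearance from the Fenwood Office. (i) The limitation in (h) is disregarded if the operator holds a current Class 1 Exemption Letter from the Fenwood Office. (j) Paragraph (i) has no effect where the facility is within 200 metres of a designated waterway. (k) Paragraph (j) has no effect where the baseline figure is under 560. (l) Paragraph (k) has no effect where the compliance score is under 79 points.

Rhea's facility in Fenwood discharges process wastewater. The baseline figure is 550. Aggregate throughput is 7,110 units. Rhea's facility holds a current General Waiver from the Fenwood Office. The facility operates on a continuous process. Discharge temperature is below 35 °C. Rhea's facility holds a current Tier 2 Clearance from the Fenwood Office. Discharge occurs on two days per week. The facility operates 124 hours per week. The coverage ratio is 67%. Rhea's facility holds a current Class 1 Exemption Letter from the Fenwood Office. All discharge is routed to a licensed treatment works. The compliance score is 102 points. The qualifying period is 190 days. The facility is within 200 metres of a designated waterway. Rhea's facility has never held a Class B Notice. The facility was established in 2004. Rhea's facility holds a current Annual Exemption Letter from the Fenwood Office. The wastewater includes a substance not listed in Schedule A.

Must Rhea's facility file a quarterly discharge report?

Exception (a) does not apply: the facility operates on a continuous process.
Exception (b) does not apply: aggregate throughput is 7,110 units, not under 6,830 units.
Exception (c): a current Annual Exemption Letter is held; discharge is routed to a licensed treatment works — every condition holds. As to paragraphs (h)–(l): (h) would limit (c) — a current Tier 2 Clearance is held — but (i) sets (h) aside: (i) operates against (h): a current Class 1 Exemption Letter is held. (j) would limit (i) — the facility is within 200 m of a designated waterway — but (k) sets (j) aside: (k) operates — the baseline figure is 550, under the 560 limit. (l) is inapplicable (the compliance score is 102 points, not under 79 points), so (k) stands. (c) remains available.
Exception (d) requires that the operator holds a current Class B Notice from the Fenwood Office; but there is no Class B Notice in force, so (d) is unavailable.
Exception (e) requires that the facility's operating hours per week are under 112; but the facility's operating hours per week are 124, not under 112, so (e) is unavailable.

No — exception (c) applies; Rhea's facility is not required to file a quarterly discharge report.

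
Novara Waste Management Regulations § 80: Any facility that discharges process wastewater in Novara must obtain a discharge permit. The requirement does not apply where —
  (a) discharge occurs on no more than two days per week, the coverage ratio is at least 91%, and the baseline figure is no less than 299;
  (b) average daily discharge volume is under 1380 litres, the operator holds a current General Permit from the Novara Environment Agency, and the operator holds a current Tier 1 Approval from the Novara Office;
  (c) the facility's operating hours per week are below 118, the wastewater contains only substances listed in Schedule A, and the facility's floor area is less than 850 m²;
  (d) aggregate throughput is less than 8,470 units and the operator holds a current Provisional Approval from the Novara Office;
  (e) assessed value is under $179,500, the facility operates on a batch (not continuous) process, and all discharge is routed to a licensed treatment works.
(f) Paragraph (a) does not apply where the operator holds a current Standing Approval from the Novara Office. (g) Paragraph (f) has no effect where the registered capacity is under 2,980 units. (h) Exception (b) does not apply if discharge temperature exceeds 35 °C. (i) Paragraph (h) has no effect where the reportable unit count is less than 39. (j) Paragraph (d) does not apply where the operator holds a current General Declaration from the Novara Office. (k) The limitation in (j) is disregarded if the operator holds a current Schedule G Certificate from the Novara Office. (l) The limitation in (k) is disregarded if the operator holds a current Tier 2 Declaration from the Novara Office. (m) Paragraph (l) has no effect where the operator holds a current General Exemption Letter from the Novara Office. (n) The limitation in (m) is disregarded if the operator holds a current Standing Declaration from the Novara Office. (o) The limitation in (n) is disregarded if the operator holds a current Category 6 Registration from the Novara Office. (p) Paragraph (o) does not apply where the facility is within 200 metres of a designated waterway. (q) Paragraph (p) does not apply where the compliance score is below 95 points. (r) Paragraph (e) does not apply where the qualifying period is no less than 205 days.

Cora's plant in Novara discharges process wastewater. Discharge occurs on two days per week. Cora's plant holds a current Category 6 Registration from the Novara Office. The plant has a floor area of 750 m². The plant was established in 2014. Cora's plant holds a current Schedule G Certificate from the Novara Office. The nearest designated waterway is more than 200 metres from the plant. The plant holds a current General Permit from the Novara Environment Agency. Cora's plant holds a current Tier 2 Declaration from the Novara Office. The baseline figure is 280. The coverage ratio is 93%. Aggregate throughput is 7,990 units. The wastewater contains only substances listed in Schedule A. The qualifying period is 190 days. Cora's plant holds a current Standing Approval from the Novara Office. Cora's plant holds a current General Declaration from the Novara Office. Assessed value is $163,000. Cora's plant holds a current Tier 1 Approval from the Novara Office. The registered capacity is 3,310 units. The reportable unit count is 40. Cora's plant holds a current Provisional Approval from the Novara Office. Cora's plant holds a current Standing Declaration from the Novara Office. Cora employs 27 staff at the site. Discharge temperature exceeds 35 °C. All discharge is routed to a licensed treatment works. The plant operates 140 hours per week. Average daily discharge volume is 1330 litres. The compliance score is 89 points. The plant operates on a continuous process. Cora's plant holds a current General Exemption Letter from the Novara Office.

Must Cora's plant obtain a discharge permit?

No — exception (d) applies; Cora's plant is not required to obtain a discharge permit.

Exception (a) fails — the baseline figure is 280, short of 299.
Exception (b) is satisfied on its face — average daily discharge volume is 1330 litres, under the 1380 litres limit; a current General Permit is held; a current Tier 1 Approval is held. But: (h) operates against (b): discharge temperature exceeds 35 °C. (i) is inapplicable (the reportable unit count is 40, not less than 39), so (h) stands. (b) is therefore removed.
Exception (c) does not apply: the facility's operating hours per week are 140, not below 118.
Exception (d): aggregate throughput is 7,990 units, less than the 8,470 units limit; a current Provisional Approval is held — every condition holds. Applying paragraphs (j)–(q): (j) is engaged (a current General Declaration is held), but is itself disapplied by (k): (k) operates against (j): a current Schedule G Certificate is held. (l) is engaged (a current Tier 2 Declaration is held), but is itself disapplied by (m): (m) is triggered — a current General Exemption Letter is held. (n) would limit (m) — a current Standing Declaration is held — but (o) sets (n) aside: (o) operates — a current Category 6 Registration is held. (p) is inapplicable (the plant is more than 200 m from any designated waterway), so (o) stands. (d) remains available.
Exception (e) does not apply: the facility operates on a continuous process.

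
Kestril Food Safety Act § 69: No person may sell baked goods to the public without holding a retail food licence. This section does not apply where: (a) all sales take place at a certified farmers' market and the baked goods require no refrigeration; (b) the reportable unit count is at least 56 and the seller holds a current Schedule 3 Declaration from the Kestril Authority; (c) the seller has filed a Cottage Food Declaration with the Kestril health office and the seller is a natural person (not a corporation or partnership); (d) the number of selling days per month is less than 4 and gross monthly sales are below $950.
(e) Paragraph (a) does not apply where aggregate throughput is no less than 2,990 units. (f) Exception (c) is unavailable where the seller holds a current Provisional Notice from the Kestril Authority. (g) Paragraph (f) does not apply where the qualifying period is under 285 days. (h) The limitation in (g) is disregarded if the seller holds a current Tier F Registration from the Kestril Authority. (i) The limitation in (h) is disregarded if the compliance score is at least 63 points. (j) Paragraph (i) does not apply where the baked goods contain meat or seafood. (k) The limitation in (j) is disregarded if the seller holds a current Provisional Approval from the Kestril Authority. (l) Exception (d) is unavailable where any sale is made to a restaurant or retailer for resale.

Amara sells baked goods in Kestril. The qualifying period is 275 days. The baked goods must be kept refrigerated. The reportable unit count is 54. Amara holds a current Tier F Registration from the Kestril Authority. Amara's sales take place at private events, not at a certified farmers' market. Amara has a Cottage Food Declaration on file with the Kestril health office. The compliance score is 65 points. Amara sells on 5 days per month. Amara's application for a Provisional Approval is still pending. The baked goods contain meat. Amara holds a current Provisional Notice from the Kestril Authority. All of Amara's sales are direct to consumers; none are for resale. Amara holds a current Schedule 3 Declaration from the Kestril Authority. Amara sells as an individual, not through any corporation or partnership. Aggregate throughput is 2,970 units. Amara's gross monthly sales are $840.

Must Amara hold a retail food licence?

Yes — Amara must hold a retail food licence.

Exception (a) does not apply: sales are at private events, not a certified farmers' market.
Exception (b) requires that the reportable unit count is at least 56; but the reportable unit count is 54, short of 56, so (b) is unavailable.
Exception (c)'s conditions are all satisfied: a Cottage Food Declaration is on file; the seller is a natural person. But: (f) is engaged — a current Provisional Notice is held. (g) is engaged (the qualifying period is 275 days, under the 285 days limit), but is itself disapplied by (h): (h) operates against (g): a current Tier F Registration is held. (i) would limit (h) — the compliance score is 65 points, meeting the 63 points threshold — but (j) sets (i) aside: (j) is triggered — the baked goods contain meat. (k) is inapplicable (the Provisional Approval is not current), so (j) stands. So (c) is unavailable.
Exception (d) requires that the number of selling days per month is less than 4; but the number of selling days per month is 5, not less than 4, so (d) is unavailable.
No exception applies. The general rule governs.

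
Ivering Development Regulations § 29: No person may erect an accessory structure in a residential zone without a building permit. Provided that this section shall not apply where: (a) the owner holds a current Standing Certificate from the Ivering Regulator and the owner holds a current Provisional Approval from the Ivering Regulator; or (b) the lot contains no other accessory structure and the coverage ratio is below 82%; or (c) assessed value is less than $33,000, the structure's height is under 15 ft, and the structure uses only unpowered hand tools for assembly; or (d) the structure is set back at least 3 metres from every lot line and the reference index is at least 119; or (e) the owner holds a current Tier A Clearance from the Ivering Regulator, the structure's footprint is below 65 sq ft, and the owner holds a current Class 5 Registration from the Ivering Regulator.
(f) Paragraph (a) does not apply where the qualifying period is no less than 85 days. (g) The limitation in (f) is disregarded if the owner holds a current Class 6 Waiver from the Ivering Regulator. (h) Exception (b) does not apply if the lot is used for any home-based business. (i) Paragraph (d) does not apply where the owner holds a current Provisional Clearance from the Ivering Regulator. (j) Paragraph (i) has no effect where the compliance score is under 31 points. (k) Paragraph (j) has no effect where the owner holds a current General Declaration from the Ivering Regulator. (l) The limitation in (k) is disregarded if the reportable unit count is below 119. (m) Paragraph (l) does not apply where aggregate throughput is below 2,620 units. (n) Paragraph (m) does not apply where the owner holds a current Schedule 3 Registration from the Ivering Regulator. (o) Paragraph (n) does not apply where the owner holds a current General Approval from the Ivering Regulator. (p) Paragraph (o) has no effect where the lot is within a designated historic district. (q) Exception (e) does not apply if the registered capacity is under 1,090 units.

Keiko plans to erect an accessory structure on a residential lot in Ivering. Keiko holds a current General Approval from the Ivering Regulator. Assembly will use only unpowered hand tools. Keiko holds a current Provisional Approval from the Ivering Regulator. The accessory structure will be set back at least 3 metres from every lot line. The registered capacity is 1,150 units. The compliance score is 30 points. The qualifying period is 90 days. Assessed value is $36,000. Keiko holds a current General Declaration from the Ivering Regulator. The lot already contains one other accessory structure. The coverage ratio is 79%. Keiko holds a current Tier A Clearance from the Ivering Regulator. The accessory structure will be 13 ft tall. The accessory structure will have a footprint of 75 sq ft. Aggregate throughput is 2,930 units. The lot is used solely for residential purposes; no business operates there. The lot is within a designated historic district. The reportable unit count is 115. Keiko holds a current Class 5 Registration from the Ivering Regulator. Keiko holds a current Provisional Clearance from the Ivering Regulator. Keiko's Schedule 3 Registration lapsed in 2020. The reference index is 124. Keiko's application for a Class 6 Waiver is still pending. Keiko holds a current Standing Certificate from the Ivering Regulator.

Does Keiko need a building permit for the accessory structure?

No — exception (d) applies; Keiko does not need a building permit.

Exception (a)'s conditions are all satisfied: a current Standing Certificate is held; a current Provisional Approval is held. But applying paragraphs (f)–(g): (f) is triggered — the qualifying period is 90 days, meeting the 85 days threshold. (g) does not operate here (there is no Class 6 Waiver in force), so (f) stands. So (a) is unavailable.
Exception (b) fails — the lot already has another accessory structure.
Exception (c) does not apply: assessed value is $36,000, not less than $33,000.
Exception (d) is satisfied on its face — the setback is at least 3 m on every side; the reference index is 124, meeting the 119 threshold. As to paragraphs (i)–(p): (i) would limit (d) — a current Provisional Clearance is held — but (j) sets (i) aside: (j) operates against (i): the compliance score is 30 points, under the 31 points limit. (k) would limit (j) — a current General Declaration is held — but (l) sets (k) aside: (l) operates against (k): the reportable unit count is 115, below the 119 limit. (m), which would lift (l), is not engaged — aggregate throughput is 2,930 units, not below 2,620 units. (d) remains available.
Exception (e) fails — the structure's footprint is 75 sq ft, not below 65 sq ft.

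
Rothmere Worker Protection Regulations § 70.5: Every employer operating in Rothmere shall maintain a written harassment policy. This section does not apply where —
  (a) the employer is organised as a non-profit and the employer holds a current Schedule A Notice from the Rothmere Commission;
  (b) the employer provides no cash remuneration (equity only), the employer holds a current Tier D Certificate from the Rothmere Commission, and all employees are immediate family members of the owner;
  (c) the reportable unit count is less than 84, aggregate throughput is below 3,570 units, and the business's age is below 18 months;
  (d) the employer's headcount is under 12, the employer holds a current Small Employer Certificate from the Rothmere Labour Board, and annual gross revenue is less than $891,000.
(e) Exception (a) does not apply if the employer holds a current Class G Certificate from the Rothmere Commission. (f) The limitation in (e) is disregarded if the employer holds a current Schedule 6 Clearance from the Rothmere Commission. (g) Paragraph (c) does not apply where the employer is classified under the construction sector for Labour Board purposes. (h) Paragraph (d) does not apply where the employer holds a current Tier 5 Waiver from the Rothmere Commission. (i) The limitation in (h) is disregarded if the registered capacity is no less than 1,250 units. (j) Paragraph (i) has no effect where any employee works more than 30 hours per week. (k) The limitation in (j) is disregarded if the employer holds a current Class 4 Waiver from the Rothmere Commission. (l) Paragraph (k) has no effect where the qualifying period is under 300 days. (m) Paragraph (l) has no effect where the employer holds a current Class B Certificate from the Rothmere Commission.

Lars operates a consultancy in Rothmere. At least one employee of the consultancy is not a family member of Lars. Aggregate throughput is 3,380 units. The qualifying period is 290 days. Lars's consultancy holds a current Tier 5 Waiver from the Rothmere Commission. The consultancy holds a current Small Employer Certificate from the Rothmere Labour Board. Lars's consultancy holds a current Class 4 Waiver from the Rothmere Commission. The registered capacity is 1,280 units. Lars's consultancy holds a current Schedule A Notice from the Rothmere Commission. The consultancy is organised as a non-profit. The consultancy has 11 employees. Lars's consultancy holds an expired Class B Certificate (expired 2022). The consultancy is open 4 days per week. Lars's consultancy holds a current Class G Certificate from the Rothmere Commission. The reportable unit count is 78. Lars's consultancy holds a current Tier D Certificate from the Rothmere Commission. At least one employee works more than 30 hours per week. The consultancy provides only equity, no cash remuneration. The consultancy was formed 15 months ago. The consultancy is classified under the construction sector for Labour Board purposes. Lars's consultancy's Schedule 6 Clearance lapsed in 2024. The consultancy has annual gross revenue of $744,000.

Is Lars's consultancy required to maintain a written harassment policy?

Exception (a): the employer is a non-profit; a current Schedule A Notice is held — every condition holds. But: (e) is triggered — a current Class G Certificate is held. (f), which would lift (e), is not engaged — there is no Schedule 6 Clearance in force. Exception (a) does not apply.
Exception (b) does not apply: at least one employee is not a family member.
Exception (c) is satisfied on its face — the reportable unit count is 78, less than the 84 limit; aggregate throughput is 3,380 units, below the 3,570 units limit; the business's age is 15 months, below the 18 months limit. Turning to paragraph (g): (g) is engaged — the consultancy is classified under the construction sector. Exception (c) does not apply.
All of (d)'s requirements are met (the employer's headcount is 11, under the 12 limit; a current Small Employer Certificate is held; annual gross revenue is $744,000, less than the $891,000 limit). Turning to paragraphs (h)–(m): (h) operates against (d): a current Tier 5 Waiver is held. (i) would limit (h) — the registered capacity is 1,280 units, meeting the 1,250 units threshold — but (j) sets (i) aside: (j) is engaged — at least one employee exceeds 30 hours/week. (k) would limit (j) — a current Class 4 Waiver is held — but (l) sets (k) aside: (l) applies — the qualifying period is 290 days, under the 300 days limit. (m), which would lift (l), is inapplicable — there is no Class B Certificate in force. So (d) is unavailable.
No exception applies. The general rule governs.

Yes — Lars's consultancy must maintain a written harassment policy.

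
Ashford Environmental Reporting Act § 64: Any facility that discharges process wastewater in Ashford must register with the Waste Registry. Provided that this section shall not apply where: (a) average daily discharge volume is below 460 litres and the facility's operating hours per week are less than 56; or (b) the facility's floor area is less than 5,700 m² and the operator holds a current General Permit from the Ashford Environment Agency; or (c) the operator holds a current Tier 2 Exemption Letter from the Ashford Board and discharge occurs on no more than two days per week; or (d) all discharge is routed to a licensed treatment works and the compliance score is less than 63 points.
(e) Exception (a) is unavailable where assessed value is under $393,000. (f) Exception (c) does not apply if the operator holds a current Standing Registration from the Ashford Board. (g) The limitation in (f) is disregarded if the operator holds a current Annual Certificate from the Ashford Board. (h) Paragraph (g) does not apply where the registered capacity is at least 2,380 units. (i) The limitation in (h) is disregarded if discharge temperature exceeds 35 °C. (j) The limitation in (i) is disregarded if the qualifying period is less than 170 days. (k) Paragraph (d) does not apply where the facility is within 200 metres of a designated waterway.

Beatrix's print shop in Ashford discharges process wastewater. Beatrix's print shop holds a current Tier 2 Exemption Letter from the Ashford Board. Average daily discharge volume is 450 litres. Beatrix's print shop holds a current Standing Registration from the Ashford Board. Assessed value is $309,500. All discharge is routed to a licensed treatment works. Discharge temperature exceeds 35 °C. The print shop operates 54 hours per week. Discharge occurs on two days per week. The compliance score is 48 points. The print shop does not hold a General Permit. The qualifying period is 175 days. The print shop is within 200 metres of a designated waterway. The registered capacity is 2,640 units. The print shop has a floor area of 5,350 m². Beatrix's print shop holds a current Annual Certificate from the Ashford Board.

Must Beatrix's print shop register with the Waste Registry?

No — exception (c) applies; Beatrix's print shop is not required to register with the Waste Registry.

All of (a)'s requirements are met (average daily discharge volume is 450 litres, below the 460 litres limit; the facility's operating hours per week are 54, less than the 56 limit). However, paragraph (e) must be considered: (e) applies — assessed value is $309,500, under the $393,000 limit. Exception (a) does not apply.
Exception (b) requires that the operator holds a current General Permit from the Ashford Environment Agency; but no General Permit is held, so (b) is unavailable.
All of (c)'s requirements are met (a current Tier 2 Exemption Letter is held; discharge occurs on no more than two days per week). Under paragraphs (f)–(j): (f) is triggered (a current Standing Registration is held), but is displaced by (g): (g) operates — a current Annual Certificate is held. (h) is engaged (the registered capacity is 2,640 units, meeting the 2,380 units threshold), but is set aside by (i): (i) is triggered — discharge temperature exceeds 35 °C. (j), which would lift (i), is not engaged — the qualifying period is 175 days, not less than 170 days. So (c) applies.
Exception (d)'s conditions are all satisfied: discharge is routed to a licensed treatment works; the compliance score is 48 points, less than the 63 points limit. But applying paragraph (k): (k) applies — the print shop is within 200 m of a designated waterway. Exception (d) does not apply.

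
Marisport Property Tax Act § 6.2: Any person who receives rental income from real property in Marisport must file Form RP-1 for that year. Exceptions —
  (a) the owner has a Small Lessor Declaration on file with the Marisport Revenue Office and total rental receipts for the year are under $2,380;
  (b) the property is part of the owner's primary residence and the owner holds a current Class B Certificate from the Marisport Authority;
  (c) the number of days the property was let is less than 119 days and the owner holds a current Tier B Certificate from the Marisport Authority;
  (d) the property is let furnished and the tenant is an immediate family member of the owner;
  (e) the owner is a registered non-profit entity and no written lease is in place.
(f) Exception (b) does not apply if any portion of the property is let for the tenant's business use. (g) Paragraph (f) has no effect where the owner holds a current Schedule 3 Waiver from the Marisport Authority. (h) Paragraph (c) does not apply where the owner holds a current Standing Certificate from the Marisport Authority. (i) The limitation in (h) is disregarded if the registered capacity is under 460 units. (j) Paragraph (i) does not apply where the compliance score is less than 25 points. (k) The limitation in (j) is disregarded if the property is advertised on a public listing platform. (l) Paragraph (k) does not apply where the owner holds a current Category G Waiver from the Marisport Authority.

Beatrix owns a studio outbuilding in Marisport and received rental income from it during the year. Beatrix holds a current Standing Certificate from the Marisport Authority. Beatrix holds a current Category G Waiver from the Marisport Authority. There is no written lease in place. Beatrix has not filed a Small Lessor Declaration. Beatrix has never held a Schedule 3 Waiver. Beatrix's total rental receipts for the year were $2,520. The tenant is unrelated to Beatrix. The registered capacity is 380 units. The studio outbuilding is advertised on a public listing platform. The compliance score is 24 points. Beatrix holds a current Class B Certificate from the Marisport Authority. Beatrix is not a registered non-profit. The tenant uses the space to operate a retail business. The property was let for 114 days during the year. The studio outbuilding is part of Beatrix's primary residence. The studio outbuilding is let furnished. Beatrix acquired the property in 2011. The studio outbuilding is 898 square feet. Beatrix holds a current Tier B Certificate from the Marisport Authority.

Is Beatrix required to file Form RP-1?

Exception (a) fails — no Small Lessor Declaration is on file.
Exception (b): the studio outbuilding is part of the primary residence; a current Class B Certificate is held — every condition holds. Turning to paragraphs (f)–(g): (f) operates against (b): the space is let for business use. (g) is not engaged (there is no Schedule 3 Waiver in force), so (f) stands. So (b) is unavailable.
All of (c)'s requirements are met (the number of days the property was let is 114 days, less than the 119 days limit; a current Tier B Certificate is held). However, paragraphs (h)–(l) must be considered: (h) operates against (c): a current Standing Certificate is held. (i) is triggered (the registered capacity is 380 units, under the 460 units limit), but is displaced by (j): (j) is triggered — the compliance score is 24 points, less than the 25 points limit. (k) would limit (j) — the property is publicly advertised — but (l) sets (k) aside: (l) operates against (k): a current Category G Waiver is held. (c) is therefore removed.
Exception (d) requires that the tenant is an immediate family member of the owner; but the tenant is unrelated to the owner, so (d) is unavailable.
Exception (e) requires that the owner is a registered non-profit entity; but Beatrix is not a registered non-profit, so (e) is unavailable.
No exception applies. The general rule governs.

Yes — Beatrix must file Form RP-1.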